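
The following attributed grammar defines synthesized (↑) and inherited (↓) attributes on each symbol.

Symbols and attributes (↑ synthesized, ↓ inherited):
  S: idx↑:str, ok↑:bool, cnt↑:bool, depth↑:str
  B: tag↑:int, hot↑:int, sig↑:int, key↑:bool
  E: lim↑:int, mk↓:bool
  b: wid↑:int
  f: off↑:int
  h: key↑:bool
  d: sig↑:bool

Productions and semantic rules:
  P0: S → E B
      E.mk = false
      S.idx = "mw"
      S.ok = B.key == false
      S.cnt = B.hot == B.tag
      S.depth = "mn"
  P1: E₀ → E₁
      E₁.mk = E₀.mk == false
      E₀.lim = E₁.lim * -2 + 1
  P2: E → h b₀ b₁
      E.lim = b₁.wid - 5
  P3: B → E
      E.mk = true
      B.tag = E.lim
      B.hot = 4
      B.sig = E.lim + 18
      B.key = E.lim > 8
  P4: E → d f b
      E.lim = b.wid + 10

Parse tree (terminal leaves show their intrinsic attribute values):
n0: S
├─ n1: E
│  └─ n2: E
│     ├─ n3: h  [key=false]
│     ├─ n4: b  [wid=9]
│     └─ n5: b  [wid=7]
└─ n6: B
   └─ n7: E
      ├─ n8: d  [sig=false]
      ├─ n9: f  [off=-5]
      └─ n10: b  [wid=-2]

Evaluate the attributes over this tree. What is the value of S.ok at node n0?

1. n1.mk = false  [false]
2. n2.mk = true  [E₀.mk == false]
3. n3.key = false  [terminal]
4. n4.wid = 9  [terminal]
5. n5.wid = 7  [terminal]
6. n2.lim = 2  [b₁.wid - 5]
7. n1.lim = -3  [E₁.lim * -2 + 1]
8. n7.mk = true  [true]
9. n8.sig = false  [terminal]
10. n9.off = -5  [terminal]
11. n10.wid = -2  [terminal]
12. n7.lim = 8  [b.wid + 10]
13. n6.tag = 8  [E.lim]
14. n6.hot = 4  [4]
15. n6.sig = 26  [E.lim + 18]
16. n6.key = false  [E.lim > 8]
17. n0.idx = "mw"  ["mw"]
18. n0.ok = true  [B.key == false]
19. n0.cnt = false  [B.hot == B.tag]
20. n0.depth = "mn"  ["mn"]

true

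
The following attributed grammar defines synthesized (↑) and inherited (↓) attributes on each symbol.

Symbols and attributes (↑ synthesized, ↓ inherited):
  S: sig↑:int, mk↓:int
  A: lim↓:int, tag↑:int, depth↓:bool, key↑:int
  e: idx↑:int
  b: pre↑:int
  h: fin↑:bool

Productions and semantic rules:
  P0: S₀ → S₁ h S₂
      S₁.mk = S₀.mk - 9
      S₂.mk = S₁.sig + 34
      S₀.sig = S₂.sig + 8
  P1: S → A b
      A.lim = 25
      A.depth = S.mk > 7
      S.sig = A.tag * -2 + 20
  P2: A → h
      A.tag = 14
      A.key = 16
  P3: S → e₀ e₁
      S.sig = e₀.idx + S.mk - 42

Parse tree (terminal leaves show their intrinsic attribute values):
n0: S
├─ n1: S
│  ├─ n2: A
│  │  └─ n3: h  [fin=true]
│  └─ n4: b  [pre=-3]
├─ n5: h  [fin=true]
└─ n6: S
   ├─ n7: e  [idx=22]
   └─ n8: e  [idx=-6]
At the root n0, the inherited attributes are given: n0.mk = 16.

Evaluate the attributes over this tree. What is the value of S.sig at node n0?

1. n0.mk = 16  [given at root]
2. n1.mk = 7  [S₀.mk - 9]
3. n2.lim = 25  [25]
4. n2.depth = false  [S.mk > 7]
5. n3.fin = true  [terminal]
6. n2.tag = 14  [14]
7. n2.key = 16  [16]
8. n4.pre = -3  [terminal]
9. n1.sig = -8  [A.tag * -2 + 20]
10. n5.fin = true  [terminal]
11. n6.mk = 26  [S₁.sig + 34]
12. n7.idx = 22  [terminal]
13. n8.idx = -6  [terminal]
14. n6.sig = 6  [e₀.idx + S.mk - 42]
15. n0.sig = 14  [S₂.sig + 8]

14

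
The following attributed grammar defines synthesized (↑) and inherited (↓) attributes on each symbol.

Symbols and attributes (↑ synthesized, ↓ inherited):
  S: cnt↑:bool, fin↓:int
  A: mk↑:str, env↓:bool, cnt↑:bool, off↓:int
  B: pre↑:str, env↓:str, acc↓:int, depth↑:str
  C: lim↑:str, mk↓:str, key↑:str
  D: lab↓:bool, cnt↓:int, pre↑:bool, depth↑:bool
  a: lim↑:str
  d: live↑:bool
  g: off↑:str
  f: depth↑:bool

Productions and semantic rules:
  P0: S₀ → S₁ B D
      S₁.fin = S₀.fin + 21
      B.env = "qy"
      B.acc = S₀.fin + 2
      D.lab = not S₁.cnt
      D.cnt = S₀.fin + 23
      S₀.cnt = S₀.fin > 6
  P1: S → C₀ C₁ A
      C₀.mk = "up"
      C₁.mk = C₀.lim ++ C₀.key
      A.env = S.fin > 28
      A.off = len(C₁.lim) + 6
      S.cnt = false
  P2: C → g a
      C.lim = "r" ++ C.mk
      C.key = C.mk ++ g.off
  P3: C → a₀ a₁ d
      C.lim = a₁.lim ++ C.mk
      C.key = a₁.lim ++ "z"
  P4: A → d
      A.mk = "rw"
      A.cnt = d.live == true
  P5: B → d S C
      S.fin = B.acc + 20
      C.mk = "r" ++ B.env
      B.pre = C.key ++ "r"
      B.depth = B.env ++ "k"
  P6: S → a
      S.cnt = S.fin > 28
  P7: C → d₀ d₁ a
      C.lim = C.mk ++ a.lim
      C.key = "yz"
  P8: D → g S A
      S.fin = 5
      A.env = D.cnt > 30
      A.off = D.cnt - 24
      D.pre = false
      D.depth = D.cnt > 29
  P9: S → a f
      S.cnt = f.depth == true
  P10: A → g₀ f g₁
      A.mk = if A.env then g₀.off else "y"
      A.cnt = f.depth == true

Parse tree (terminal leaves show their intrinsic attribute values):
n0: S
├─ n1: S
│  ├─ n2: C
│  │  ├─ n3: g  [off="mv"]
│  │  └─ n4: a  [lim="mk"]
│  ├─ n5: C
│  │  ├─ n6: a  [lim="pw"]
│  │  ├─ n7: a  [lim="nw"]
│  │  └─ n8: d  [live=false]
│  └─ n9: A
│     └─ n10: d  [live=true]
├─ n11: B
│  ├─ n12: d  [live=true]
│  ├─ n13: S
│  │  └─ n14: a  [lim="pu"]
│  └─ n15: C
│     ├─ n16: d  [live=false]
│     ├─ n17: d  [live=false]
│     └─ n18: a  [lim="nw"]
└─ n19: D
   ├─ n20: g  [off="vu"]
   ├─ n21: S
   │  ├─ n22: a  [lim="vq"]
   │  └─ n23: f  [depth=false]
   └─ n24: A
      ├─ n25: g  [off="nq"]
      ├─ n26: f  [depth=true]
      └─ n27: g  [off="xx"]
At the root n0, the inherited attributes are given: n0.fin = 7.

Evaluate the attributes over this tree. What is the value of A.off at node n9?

15

1. n0.fin = 7  [given at root]
2. n1.fin = 28  [S₀.fin + 21]
3. n2.mk = "up"  ["up"]
4. n3.off = "mv"  [terminal]
5. n4.lim = "mk"  [terminal]
6. n2.lim = "rup"  ["r" ++ C.mk]
7. n2.key = "upmv"  [C.mk ++ g.off]
8. n5.mk = "rupupmv"  [C₀.lim ++ C₀.key]
9. n6.lim = "pw"  [terminal]
10. n7.lim = "nw"  [terminal]
11. n8.live = false  [terminal]
12. n5.lim = "nwrupupmv"  [a₁.lim ++ C.mk]
13. n5.key = "nwz"  [a₁.lim ++ "z"]
14. n9.env = false  [S.fin > 28]
15. n9.off = 15  [len(C₁.lim) + 6]
16. n10.live = true  [terminal]
17. n9.mk = "rw"  ["rw"]
18. n9.cnt = true  [d.live == true]
19. n1.cnt = false  [false]
20. n11.env = "qy"  ["qy"]
21. n11.acc = 9  [S₀.fin + 2]
22. n12.live = true  [terminal]
23. n13.fin = 29  [B.acc + 20]
24. n14.lim = "pu"  [terminal]
25. n13.cnt = true  [S.fin > 28]
26. n15.mk = "rqy"  ["r" ++ B.env]
27. n16.live = false  [terminal]
28. n17.live = false  [terminal]
29. n18.lim = "nw"  [terminal]
30. n15.lim = "rqynw"  [C.mk ++ a.lim]
31. n15.key = "yz"  ["yz"]
32. n11.pre = "yzr"  [C.key ++ "r"]
33. n11.depth = "qyk"  [B.env ++ "k"]
34. n19.lab = true  [not S₁.cnt]
35. n19.cnt = 30  [S₀.fin + 23]
36. n20.off = "vu"  [terminal]
37. n21.fin = 5  [5]
38. n22.lim = "vq"  [terminal]
39. n23.depth = false  [terminal]
40. n21.cnt = false  [f.depth == true]
41. n24.env = false  [D.cnt > 30]
42. n24.off = 6  [D.cnt - 24]
43. n25.off = "nq"  [terminal]
44. n26.depth = true  [terminal]
45. n27.off = "xx"  [terminal]
46. n24.mk = "y"  [if A.env then g₀.off else "y"]
47. n24.cnt = true  [f.depth == true]
48. n19.pre = false  [false]
49. n19.depth = true  [D.cnt > 29]
50. n0.cnt = true  [S₀.fin > 6]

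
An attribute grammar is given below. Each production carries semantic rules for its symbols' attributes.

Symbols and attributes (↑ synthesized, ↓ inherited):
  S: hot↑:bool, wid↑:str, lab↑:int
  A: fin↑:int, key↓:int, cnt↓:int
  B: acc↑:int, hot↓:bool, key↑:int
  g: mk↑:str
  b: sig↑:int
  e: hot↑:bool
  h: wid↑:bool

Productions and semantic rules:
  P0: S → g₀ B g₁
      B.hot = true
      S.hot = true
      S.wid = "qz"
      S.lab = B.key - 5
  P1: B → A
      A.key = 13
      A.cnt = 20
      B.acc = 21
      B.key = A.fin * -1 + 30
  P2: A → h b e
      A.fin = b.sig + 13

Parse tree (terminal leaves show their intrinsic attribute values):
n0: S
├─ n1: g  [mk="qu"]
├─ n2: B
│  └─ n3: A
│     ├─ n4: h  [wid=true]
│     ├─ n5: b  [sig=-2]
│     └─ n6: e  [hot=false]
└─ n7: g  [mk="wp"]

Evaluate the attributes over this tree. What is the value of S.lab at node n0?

14

1. n1.mk = "qu"  [terminal]
2. n2.hot = true  [true]
3. n3.key = 13  [13]
4. n3.cnt = 20  [20]
5. n4.wid = true  [terminal]
6. n5.sig = -2  [terminal]
7. n6.hot = false  [terminal]
8. n3.fin = 11  [b.sig + 13]
9. n2.acc = 21  [21]
10. n2.key = 19  [A.fin * -1 + 30]
11. n7.mk = "wp"  [terminal]
12. n0.hot = true  [true]
13. n0.wid = "qz"  ["qz"]
14. n0.lab = 14  [B.key - 5]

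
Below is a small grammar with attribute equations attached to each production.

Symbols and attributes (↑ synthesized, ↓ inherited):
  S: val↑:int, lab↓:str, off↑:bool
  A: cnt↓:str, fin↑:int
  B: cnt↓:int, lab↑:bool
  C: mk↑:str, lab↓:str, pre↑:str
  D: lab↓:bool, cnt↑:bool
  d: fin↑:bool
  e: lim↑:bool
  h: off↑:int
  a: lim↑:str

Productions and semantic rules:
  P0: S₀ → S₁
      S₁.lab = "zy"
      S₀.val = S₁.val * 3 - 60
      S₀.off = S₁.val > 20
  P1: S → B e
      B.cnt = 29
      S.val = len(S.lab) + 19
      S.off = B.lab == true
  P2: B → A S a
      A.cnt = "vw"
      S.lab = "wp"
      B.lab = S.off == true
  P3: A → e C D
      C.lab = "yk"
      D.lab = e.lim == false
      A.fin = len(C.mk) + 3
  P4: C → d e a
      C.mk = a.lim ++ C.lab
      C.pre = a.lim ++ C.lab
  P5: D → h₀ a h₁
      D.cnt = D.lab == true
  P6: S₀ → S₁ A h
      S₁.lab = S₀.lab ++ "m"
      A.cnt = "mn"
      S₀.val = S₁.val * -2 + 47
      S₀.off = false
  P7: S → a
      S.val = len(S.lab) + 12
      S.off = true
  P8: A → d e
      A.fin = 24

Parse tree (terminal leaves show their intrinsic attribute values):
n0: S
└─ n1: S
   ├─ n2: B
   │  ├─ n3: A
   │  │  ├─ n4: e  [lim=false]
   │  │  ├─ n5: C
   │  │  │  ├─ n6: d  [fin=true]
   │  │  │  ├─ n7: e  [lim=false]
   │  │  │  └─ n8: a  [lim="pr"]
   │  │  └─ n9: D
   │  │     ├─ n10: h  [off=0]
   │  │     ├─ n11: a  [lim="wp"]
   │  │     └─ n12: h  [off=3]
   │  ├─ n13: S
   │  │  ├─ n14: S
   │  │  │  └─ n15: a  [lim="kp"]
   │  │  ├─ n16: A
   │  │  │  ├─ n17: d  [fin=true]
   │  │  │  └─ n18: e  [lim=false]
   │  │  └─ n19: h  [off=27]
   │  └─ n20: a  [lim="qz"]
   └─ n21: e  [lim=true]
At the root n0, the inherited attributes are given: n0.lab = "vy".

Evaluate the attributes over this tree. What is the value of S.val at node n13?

1. n0.lab = "vy"  [given at root]
2. n1.lab = "zy"  ["zy"]
3. n2.cnt = 29  [29]
4. n3.cnt = "vw"  ["vw"]
5. n4.lim = false  [terminal]
6. n5.lab = "yk"  ["yk"]
7. n6.fin = true  [terminal]
8. n7.lim = false  [terminal]
9. n8.lim = "pr"  [terminal]
10. n5.mk = "pryk"  [a.lim ++ C.lab]
11. n5.pre = "pryk"  [a.lim ++ C.lab]
12. n9.lab = true  [e.lim == false]
13. n10.off = 0  [terminal]
14. n11.lim = "wp"  [terminal]
15. n12.off = 3  [terminal]
16. n9.cnt = true  [D.lab == true]
17. n3.fin = 7  [len(C.mk) + 3]
18. n13.lab = "wp"  ["wp"]
19. n14.lab = "wpm"  [S₀.lab ++ "m"]
20. n15.lim = "kp"  [terminal]
21. n14.val = 15  [len(S.lab) + 12]
22. n14.off = true  [true]
23. n16.cnt = "mn"  ["mn"]
24. n17.fin = true  [terminal]
25. n18.lim = false  [terminal]
26. n16.fin = 24  [24]
27. n19.off = 27  [terminal]
28. n13.val = 17  [S₁.val * -2 + 47]
29. n13.off = false  [false]
30. n20.lim = "qz"  [terminal]
31. n2.lab = false  [S.off == true]
32. n21.lim = true  [terminal]
33. n1.val = 21  [len(S.lab) + 19]
34. n1.off = false  [B.lab == true]
35. n0.val = 3  [S₁.val * 3 - 60]
36. n0.off = true  [S₁.val > 20]

17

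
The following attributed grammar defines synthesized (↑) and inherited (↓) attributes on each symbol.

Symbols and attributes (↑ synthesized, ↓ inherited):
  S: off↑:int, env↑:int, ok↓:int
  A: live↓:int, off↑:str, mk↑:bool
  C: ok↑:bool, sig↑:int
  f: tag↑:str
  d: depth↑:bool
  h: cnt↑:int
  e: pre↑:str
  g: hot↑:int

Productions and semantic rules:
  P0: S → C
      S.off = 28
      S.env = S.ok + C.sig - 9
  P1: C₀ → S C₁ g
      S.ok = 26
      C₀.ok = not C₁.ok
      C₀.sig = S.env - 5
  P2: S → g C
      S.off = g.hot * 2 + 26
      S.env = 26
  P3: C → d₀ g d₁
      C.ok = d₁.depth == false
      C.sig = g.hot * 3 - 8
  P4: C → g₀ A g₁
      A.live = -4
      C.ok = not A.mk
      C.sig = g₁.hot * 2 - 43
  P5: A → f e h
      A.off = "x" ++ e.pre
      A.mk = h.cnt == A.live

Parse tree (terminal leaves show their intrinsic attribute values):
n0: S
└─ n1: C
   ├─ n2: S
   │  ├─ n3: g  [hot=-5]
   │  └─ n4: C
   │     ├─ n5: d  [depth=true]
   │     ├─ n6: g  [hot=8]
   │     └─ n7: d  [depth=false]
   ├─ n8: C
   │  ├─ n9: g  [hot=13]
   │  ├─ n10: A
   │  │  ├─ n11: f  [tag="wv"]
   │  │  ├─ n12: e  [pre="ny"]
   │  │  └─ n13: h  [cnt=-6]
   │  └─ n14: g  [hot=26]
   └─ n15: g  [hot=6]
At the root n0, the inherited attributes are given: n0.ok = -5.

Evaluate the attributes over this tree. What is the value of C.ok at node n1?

1. n0.ok = -5  [given at root]
2. n2.ok = 26  [26]
3. n3.hot = -5  [terminal]
4. n5.depth = true  [terminal]
5. n6.hot = 8  [terminal]
6. n7.depth = false  [terminal]
7. n4.ok = true  [d₁.depth == false]
8. n4.sig = 16  [g.hot * 3 - 8]
9. n2.off = 16  [g.hot * 2 + 26]
10. n2.env = 26  [26]
11. n9.hot = 13  [terminal]
12. n10.live = -4  [-4]
13. n11.tag = "wv"  [terminal]
14. n12.pre = "ny"  [terminal]
15. n13.cnt = -6  [terminal]
16. n10.off = "xny"  ["x" ++ e.pre]
17. n10.mk = false  [h.cnt == A.live]
18. n14.hot = 26  [terminal]
19. n8.ok = true  [not A.mk]
20. n8.sig = 9  [g₁.hot * 2 - 43]
21. n15.hot = 6  [terminal]
22. n1.ok = false  [not C₁.ok]
23. n1.sig = 21  [S.env - 5]
24. n0.off = 28  [28]
25. n0.env = 7  [S.ok + C.sig - 9]

false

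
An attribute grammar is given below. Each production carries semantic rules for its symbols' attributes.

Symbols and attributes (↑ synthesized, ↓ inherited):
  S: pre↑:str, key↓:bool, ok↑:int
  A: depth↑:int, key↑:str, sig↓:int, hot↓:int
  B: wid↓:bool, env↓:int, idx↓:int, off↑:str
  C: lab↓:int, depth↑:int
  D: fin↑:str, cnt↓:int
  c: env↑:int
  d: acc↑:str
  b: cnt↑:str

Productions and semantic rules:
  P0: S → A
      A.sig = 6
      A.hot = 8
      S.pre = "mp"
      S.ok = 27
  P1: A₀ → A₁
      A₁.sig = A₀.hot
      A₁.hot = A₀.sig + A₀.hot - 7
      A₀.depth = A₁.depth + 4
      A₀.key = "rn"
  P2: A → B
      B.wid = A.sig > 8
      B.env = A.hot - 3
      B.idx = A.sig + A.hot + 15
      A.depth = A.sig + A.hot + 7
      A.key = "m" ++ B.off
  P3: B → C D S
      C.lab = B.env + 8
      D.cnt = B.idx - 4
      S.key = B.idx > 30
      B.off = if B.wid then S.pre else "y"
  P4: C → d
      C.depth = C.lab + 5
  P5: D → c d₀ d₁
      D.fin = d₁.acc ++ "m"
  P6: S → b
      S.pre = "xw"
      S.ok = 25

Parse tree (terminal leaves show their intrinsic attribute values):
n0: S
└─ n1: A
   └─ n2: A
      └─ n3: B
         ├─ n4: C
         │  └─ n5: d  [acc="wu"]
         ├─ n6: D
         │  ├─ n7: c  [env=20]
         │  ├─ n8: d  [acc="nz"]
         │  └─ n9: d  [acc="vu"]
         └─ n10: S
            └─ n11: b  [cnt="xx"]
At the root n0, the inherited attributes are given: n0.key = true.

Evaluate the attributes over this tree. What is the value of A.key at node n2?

"my"

1. n0.key = true  [given at root]
2. n1.sig = 6  [6]
3. n1.hot = 8  [8]
4. n2.sig = 8  [A₀.hot]
5. n2.hot = 7  [A₀.sig + A₀.hot - 7]
6. n3.wid = false  [A.sig > 8]
7. n3.env = 4  [A.hot - 3]
8. n3.idx = 30  [A.sig + A.hot + 15]
9. n4.lab = 12  [B.env + 8]
10. n5.acc = "wu"  [terminal]
11. n4.depth = 17  [C.lab + 5]
12. n6.cnt = 26  [B.idx - 4]
13. n7.env = 20  [terminal]
14. n8.acc = "nz"  [terminal]
15. n9.acc = "vu"  [terminal]
16. n6.fin = "vum"  [d₁.acc ++ "m"]
17. n10.key = false  [B.idx > 30]
18. n11.cnt = "xx"  [terminal]
19. n10.pre = "xw"  ["xw"]
20. n10.ok = 25  [25]
21. n3.off = "y"  [if B.wid then S.pre else "y"]
22. n2.depth = 22  [A.sig + A.hot + 7]
23. n2.key = "my"  ["m" ++ B.off]
24. n1.depth = 26  [A₁.depth + 4]
25. n1.key = "rn"  ["rn"]
26. n0.pre = "mp"  ["mp"]
27. n0.ok = 27  [27]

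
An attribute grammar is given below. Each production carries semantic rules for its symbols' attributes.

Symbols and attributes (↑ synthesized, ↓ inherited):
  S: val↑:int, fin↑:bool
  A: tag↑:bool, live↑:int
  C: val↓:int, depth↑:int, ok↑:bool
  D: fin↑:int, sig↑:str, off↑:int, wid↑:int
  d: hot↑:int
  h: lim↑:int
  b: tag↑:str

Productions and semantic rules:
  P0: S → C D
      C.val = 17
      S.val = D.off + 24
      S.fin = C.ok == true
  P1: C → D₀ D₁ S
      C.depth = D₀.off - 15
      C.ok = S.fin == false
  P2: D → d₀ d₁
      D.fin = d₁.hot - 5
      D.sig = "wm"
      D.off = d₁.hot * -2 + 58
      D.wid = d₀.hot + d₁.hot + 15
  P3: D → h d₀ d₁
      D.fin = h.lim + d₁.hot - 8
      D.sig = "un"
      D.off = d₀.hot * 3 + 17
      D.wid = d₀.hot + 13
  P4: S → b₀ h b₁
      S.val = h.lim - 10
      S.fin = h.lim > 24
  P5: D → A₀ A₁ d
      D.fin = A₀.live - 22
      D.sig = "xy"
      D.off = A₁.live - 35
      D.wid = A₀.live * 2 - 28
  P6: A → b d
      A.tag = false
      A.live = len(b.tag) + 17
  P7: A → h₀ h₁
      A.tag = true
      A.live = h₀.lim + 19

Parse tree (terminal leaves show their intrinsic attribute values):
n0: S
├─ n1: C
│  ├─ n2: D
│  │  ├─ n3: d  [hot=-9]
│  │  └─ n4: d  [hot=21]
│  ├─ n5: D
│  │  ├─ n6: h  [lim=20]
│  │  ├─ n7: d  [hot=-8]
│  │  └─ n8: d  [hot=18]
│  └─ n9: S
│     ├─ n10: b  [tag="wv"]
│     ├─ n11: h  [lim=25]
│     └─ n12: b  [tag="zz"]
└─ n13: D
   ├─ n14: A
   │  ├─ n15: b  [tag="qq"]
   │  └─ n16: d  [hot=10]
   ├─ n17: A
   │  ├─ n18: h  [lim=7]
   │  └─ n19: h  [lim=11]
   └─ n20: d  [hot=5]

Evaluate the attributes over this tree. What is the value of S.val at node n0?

15

1. n1.val = 17  [17]
2. n3.hot = -9  [terminal]
3. n4.hot = 21  [terminal]
4. n2.fin = 16  [d₁.hot - 5]
5. n2.sig = "wm"  ["wm"]
6. n2.off = 16  [d₁.hot * -2 + 58]
7. n2.wid = 27  [d₀.hot + d₁.hot + 15]
8. n6.lim = 20  [terminal]
9. n7.hot = -8  [terminal]
10. n8.hot = 18  [terminal]
11. n5.fin = 30  [h.lim + d₁.hot - 8]
12. n5.sig = "un"  ["un"]
13. n5.off = -7  [d₀.hot * 3 + 17]
14. n5.wid = 5  [d₀.hot + 13]
15. n10.tag = "wv"  [terminal]
16. n11.lim = 25  [terminal]
17. n12.tag = "zz"  [terminal]
18. n9.val = 15  [h.lim - 10]
19. n9.fin = true  [h.lim > 24]
20. n1.depth = 1  [D₀.off - 15]
21. n1.ok = false  [S.fin == false]
22. n15.tag = "qq"  [terminal]
23. n16.hot = 10  [terminal]
24. n14.tag = false  [false]
25. n14.live = 19  [len(b.tag) + 17]
26. n18.lim = 7  [terminal]
27. n19.lim = 11  [terminal]
28. n17.tag = true  [true]
29. n17.live = 26  [h₀.lim + 19]
30. n20.hot = 5  [terminal]
31. n13.fin = -3  [A₀.live - 22]
32. n13.sig = "xy"  ["xy"]
33. n13.off = -9  [A₁.live - 35]
34. n13.wid = 10  [A₀.live * 2 - 28]
35. n0.val = 15  [D.off + 24]
36. n0.fin = false  [C.ok == true]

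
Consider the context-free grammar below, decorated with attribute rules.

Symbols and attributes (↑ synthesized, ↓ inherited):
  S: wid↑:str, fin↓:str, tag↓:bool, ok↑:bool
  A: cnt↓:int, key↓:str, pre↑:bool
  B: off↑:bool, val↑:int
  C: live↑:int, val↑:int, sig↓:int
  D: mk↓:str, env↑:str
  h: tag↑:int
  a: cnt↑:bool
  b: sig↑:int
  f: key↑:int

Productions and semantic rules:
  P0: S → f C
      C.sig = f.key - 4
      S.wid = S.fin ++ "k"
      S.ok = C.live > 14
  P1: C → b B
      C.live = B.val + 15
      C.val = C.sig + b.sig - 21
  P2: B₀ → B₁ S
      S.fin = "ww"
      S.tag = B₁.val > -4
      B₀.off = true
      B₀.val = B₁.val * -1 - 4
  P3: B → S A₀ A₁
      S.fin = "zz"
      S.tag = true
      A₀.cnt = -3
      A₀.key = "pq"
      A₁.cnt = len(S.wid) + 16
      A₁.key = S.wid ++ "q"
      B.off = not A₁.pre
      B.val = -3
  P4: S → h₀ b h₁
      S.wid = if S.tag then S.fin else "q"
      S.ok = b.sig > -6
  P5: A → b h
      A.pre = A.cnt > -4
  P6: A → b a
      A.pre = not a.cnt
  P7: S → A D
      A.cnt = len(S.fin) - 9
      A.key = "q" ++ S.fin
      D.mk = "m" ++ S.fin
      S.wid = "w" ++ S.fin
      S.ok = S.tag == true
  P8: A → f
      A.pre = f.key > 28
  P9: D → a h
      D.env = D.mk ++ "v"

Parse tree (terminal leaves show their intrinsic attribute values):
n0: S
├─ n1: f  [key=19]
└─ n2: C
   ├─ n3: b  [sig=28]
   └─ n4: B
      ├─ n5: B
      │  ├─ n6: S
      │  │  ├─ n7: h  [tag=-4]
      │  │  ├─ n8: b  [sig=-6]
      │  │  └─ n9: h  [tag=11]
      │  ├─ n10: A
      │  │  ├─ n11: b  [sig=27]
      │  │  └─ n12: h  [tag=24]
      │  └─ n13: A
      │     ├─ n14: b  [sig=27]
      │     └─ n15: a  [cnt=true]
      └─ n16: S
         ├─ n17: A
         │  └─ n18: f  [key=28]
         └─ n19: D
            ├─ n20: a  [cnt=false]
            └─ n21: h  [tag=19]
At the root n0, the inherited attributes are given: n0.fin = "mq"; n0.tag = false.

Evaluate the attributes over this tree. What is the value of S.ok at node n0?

1. n0.fin = "mq"  [given at root]
2. n0.tag = false  [given at root]
3. n1.key = 19  [terminal]
4. n2.sig = 15  [f.key - 4]
5. n3.sig = 28  [terminal]
6. n6.fin = "zz"  ["zz"]
7. n6.tag = true  [true]
8. n7.tag = -4  [terminal]
9. n8.sig = -6  [terminal]
10. n9.tag = 11  [terminal]
11. n6.wid = "zz"  [if S.tag then S.fin else "q"]
12. n6.ok = false  [b.sig > -6]
13. n10.cnt = -3  [-3]
14. n10.key = "pq"  ["pq"]
15. n11.sig = 27  [terminal]
16. n12.tag = 24  [terminal]
17. n10.pre = true  [A.cnt > -4]
18. n13.cnt = 18  [len(S.wid) + 16]
19. n13.key = "zzq"  [S.wid ++ "q"]
20. n14.sig = 27  [terminal]
21. n15.cnt = true  [terminal]
22. n13.pre = false  [not a.cnt]
23. n5.off = true  [not A₁.pre]
24. n5.val = -3  [-3]
25. n16.fin = "ww"  ["ww"]
26. n16.tag = true  [B₁.val > -4]
27. n17.cnt = -7  [len(S.fin) - 9]
28. n17.key = "qww"  ["q" ++ S.fin]
29. n18.key = 28  [terminal]
30. n17.pre = false  [f.key > 28]
31. n19.mk = "mww"  ["m" ++ S.fin]
32. n20.cnt = false  [terminal]
33. n21.tag = 19  [terminal]
34. n19.env = "mwwv"  [D.mk ++ "v"]
35. n16.wid = "www"  ["w" ++ S.fin]
36. n16.ok = true  [S.tag == true]
37. n4.off = true  [true]
38. n4.val = -1  [B₁.val * -1 - 4]
39. n2.live = 14  [B.val + 15]
40. n2.val = 22  [C.sig + b.sig - 21]
41. n0.wid = "mqk"  [S.fin ++ "k"]
42. n0.ok = false  [C.live > 14]

false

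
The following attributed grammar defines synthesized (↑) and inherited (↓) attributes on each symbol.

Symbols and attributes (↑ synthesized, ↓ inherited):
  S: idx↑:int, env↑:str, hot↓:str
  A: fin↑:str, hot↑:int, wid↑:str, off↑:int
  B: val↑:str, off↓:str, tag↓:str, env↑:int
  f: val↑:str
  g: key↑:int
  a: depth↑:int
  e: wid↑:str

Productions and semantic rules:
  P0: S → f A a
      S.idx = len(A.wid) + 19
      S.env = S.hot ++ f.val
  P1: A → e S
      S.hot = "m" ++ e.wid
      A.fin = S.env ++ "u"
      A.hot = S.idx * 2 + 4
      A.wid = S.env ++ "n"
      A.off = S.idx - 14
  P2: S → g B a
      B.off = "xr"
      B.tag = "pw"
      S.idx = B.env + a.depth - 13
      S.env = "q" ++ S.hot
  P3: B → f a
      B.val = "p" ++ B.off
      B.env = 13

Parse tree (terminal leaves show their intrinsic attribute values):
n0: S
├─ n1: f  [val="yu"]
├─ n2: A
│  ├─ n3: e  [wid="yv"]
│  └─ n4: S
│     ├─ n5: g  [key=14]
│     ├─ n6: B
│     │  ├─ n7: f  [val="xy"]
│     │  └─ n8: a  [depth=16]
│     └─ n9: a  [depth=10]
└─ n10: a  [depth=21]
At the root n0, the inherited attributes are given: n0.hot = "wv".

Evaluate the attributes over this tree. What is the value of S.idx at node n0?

24

1. n0.hot = "wv"  [given at root]
2. n1.val = "yu"  [terminal]
3. n3.wid = "yv"  [terminal]
4. n4.hot = "myv"  ["m" ++ e.wid]
5. n5.key = 14  [terminal]
6. n6.off = "xr"  ["xr"]
7. n6.tag = "pw"  ["pw"]
8. n7.val = "xy"  [terminal]
9. n8.depth = 16  [terminal]
10. n6.val = "pxr"  ["p" ++ B.off]
11. n6.env = 13  [13]
12. n9.depth = 10  [terminal]
13. n4.idx = 10  [B.env + a.depth - 13]
14. n4.env = "qmyv"  ["q" ++ S.hot]
15. n2.fin = "qmyvu"  [S.env ++ "u"]
16. n2.hot = 24  [S.idx * 2 + 4]
17. n2.wid = "qmyvn"  [S.env ++ "n"]
18. n2.off = -4  [S.idx - 14]
19. n10.depth = 21  [terminal]
20. n0.idx = 24  [len(A.wid) + 19]
21. n0.env = "wvyu"  [S.hot ++ f.val]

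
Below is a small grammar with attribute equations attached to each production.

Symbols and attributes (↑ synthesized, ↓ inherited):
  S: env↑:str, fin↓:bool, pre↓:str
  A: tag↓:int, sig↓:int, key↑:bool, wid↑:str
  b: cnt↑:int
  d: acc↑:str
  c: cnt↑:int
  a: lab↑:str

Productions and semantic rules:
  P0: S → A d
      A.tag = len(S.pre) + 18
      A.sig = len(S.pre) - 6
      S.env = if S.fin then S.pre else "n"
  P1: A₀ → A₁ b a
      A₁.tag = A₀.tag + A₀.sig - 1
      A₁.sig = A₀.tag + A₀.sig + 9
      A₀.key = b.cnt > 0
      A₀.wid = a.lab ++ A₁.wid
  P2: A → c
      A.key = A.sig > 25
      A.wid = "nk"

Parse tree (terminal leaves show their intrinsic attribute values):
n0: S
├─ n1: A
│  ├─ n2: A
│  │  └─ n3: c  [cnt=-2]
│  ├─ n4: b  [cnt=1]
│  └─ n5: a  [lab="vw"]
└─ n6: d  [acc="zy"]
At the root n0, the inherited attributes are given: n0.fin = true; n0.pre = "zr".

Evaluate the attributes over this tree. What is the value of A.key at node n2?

1. n0.fin = true  [given at root]
2. n0.pre = "zr"  [given at root]
3. n1.tag = 20  [len(S.pre) + 18]
4. n1.sig = -4  [len(S.pre) - 6]
5. n2.tag = 15  [A₀.tag + A₀.sig - 1]
6. n2.sig = 25  [A₀.tag + A₀.sig + 9]
7. n3.cnt = -2  [terminal]
8. n2.key = false  [A.sig > 25]
9. n2.wid = "nk"  ["nk"]
10. n4.cnt = 1  [terminal]
11. n5.lab = "vw"  [terminal]
12. n1.key = true  [b.cnt > 0]
13. n1.wid = "vwnk"  [a.lab ++ A₁.wid]
14. n6.acc = "zy"  [terminal]
15. n0.env = "zr"  [if S.fin then S.pre else "n"]

false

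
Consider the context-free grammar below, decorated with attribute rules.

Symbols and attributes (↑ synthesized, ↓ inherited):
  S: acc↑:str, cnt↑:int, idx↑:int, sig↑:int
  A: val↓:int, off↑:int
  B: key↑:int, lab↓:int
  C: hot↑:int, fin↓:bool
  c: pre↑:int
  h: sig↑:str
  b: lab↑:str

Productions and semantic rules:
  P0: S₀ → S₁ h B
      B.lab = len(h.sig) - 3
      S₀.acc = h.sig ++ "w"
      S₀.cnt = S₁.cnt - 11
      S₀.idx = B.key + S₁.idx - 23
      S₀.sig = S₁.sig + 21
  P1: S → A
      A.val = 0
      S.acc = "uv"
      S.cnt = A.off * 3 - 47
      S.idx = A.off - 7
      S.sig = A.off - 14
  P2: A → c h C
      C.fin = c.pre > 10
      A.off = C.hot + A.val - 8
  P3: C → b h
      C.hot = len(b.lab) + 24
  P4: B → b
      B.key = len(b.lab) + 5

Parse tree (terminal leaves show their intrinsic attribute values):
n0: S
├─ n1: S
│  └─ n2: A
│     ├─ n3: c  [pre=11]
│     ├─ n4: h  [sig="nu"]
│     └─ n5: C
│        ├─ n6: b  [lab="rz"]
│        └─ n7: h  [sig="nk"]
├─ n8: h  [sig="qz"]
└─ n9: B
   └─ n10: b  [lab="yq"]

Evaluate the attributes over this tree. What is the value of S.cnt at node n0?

1. n2.val = 0  [0]
2. n3.pre = 11  [terminal]
3. n4.sig = "nu"  [terminal]
4. n5.fin = true  [c.pre > 10]
5. n6.lab = "rz"  [terminal]
6. n7.sig = "nk"  [terminal]
7. n5.hot = 26  [len(b.lab) + 24]
8. n2.off = 18  [C.hot + A.val - 8]
9. n1.acc = "uv"  ["uv"]
10. n1.cnt = 7  [A.off * 3 - 47]
11. n1.idx = 11  [A.off - 7]
12. n1.sig = 4  [A.off - 14]
13. n8.sig = "qz"  [terminal]
14. n9.lab = -1  [len(h.sig) - 3]
15. n10.lab = "yq"  [terminal]
16. n9.key = 7  [len(b.lab) + 5]
17. n0.acc = "qzw"  [h.sig ++ "w"]
18. n0.cnt = -4  [S₁.cnt - 11]
19. n0.idx = -5  [B.key + S₁.idx - 23]
20. n0.sig = 25  [S₁.sig + 21]

-4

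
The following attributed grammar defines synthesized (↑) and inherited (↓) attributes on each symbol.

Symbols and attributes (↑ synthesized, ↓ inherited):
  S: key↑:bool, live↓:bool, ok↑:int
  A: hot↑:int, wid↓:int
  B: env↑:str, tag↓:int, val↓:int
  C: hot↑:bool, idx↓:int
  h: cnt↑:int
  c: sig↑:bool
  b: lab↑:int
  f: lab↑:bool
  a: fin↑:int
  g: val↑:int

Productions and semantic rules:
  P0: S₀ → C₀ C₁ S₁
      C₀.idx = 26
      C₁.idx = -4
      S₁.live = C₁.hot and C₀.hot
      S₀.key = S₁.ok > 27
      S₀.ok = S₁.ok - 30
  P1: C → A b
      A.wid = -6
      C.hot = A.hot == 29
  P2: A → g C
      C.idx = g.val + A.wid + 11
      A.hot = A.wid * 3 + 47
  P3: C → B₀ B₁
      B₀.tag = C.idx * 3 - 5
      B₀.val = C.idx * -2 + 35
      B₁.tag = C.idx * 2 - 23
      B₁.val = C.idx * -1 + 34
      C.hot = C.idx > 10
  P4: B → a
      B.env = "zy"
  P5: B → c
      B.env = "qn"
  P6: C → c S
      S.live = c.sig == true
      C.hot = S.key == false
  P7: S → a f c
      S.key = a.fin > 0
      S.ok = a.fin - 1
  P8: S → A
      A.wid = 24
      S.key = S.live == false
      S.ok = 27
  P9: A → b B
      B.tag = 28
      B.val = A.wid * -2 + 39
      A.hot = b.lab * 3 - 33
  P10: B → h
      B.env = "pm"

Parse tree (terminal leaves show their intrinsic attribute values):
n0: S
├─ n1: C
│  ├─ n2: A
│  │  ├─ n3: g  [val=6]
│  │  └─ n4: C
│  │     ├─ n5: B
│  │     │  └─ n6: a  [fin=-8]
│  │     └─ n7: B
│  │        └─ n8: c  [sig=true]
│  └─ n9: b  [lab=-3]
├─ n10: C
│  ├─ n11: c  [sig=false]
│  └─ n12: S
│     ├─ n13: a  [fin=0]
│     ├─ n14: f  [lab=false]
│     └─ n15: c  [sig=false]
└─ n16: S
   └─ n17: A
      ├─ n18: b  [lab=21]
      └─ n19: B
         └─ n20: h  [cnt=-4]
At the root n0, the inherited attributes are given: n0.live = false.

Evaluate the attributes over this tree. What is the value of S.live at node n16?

true

1. n0.live = false  [given at root]
2. n1.idx = 26  [26]
3. n2.wid = -6  [-6]
4. n3.val = 6  [terminal]
5. n4.idx = 11  [g.val + A.wid + 11]
6. n5.tag = 28  [C.idx * 3 - 5]
7. n5.val = 13  [C.idx * -2 + 35]
8. n6.fin = -8  [terminal]
9. n5.env = "zy"  ["zy"]
10. n7.tag = -1  [C.idx * 2 - 23]
11. n7.val = 23  [C.idx * -1 + 34]
12. n8.sig = true  [terminal]
13. n7.env = "qn"  ["qn"]
14. n4.hot = true  [C.idx > 10]
15. n2.hot = 29  [A.wid * 3 + 47]
16. n9.lab = -3  [terminal]
17. n1.hot = true  [A.hot == 29]
18. n10.idx = -4  [-4]
19. n11.sig = false  [terminal]
20. n12.live = false  [c.sig == true]
21. n13.fin = 0  [terminal]
22. n14.lab = false  [terminal]
23. n15.sig = false  [terminal]
24. n12.key = false  [a.fin > 0]
25. n12.ok = -1  [a.fin - 1]
26. n10.hot = true  [S.key == false]
27. n16.live = true  [C₁.hot and C₀.hot]
28. n17.wid = 24  [24]
29. n18.lab = 21  [terminal]
30. n19.tag = 28  [28]
31. n19.val = -9  [A.wid * -2 + 39]
32. n20.cnt = -4  [terminal]
33. n19.env = "pm"  ["pm"]
34. n17.hot = 30  [b.lab * 3 - 33]
35. n16.key = false  [S.live == false]
36. n16.ok = 27  [27]
37. n0.key = false  [S₁.ok > 27]
38. n0.ok = -3  [S₁.ok - 30]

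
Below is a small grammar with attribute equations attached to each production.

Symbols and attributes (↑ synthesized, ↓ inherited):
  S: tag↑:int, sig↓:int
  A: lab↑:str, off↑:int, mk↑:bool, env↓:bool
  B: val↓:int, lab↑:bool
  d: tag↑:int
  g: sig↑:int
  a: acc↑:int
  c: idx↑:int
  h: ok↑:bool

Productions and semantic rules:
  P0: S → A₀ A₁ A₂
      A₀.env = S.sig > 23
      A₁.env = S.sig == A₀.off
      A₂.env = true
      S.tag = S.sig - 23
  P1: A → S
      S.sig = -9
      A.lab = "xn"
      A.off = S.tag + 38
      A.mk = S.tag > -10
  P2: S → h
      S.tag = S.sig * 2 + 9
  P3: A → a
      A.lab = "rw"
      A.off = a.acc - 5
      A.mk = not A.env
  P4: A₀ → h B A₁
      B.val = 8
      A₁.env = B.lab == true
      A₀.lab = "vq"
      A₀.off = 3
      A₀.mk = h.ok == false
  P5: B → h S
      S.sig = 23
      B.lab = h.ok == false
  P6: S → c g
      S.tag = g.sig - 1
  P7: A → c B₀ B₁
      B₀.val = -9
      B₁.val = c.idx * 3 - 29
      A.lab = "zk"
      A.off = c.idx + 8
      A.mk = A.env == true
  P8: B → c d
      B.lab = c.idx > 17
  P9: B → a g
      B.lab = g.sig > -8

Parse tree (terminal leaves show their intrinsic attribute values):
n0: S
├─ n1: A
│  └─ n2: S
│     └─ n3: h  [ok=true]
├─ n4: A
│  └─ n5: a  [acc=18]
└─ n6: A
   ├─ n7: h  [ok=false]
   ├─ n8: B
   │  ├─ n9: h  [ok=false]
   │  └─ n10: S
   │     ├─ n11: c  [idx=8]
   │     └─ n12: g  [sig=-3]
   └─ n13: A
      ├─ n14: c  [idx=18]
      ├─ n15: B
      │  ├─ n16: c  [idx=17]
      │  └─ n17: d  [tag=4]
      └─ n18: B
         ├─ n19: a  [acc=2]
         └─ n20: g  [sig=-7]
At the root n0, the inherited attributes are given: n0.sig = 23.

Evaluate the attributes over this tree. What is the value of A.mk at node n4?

true

1. n0.sig = 23  [given at root]
2. n1.env = false  [S.sig > 23]
3. n2.sig = -9  [-9]
4. n3.ok = true  [terminal]
5. n2.tag = -9  [S.sig * 2 + 9]
6. n1.lab = "xn"  ["xn"]
7. n1.off = 29  [S.tag + 38]
8. n1.mk = true  [S.tag > -10]
9. n4.env = false  [S.sig == A₀.off]
10. n5.acc = 18  [terminal]
11. n4.lab = "rw"  ["rw"]
12. n4.off = 13  [a.acc - 5]
13. n4.mk = true  [not A.env]
14. n6.env = true  [true]
15. n7.ok = false  [terminal]
16. n8.val = 8  [8]
17. n9.ok = false  [terminal]
18. n10.sig = 23  [23]
19. n11.idx = 8  [terminal]
20. n12.sig = -3  [terminal]
21. n10.tag = -4  [g.sig - 1]
22. n8.lab = true  [h.ok == false]
23. n13.env = true  [B.lab == true]
24. n14.idx = 18  [terminal]
25. n15.val = -9  [-9]
26. n16.idx = 17  [terminal]
27. n17.tag = 4  [terminal]
28. n15.lab = false  [c.idx > 17]
29. n18.val = 25  [c.idx * 3 - 29]
30. n19.acc = 2  [terminal]
31. n20.sig = -7  [terminal]
32. n18.lab = true  [g.sig > -8]
33. n13.lab = "zk"  ["zk"]
34. n13.off = 26  [c.idx + 8]
35. n13.mk = true  [A.env == true]
36. n6.lab = "vq"  ["vq"]
37. n6.off = 3  [3]
38. n6.mk = true  [h.ok == false]
39. n0.tag = 0  [S.sig - 23]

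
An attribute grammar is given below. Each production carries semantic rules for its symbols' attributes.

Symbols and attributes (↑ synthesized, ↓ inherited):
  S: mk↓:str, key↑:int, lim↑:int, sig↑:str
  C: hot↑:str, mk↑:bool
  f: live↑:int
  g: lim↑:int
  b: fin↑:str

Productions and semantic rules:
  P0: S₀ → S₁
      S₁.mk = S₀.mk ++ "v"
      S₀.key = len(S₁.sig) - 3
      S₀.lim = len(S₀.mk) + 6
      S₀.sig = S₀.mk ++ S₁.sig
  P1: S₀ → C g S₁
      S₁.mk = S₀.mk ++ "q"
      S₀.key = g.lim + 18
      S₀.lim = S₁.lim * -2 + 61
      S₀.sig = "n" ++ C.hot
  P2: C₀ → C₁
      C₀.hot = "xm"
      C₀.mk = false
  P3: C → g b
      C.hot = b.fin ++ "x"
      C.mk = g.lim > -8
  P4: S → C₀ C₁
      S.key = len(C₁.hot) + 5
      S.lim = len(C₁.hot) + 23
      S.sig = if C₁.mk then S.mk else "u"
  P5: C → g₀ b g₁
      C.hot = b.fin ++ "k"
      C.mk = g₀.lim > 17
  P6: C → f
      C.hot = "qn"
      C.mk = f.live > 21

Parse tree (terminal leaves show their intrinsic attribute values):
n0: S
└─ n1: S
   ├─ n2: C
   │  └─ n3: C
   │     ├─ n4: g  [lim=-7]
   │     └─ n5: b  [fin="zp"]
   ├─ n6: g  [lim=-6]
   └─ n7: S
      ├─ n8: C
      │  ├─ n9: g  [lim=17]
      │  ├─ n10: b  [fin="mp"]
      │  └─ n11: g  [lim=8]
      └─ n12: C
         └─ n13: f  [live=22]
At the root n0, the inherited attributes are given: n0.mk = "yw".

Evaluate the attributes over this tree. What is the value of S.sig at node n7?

1. n0.mk = "yw"  [given at root]
2. n1.mk = "ywv"  [S₀.mk ++ "v"]
3. n4.lim = -7  [terminal]
4. n5.fin = "zp"  [terminal]
5. n3.hot = "zpx"  [b.fin ++ "x"]
6. n3.mk = true  [g.lim > -8]
7. n2.hot = "xm"  ["xm"]
8. n2.mk = false  [false]
9. n6.lim = -6  [terminal]
10. n7.mk = "ywvq"  [S₀.mk ++ "q"]
11. n9.lim = 17  [terminal]
12. n10.fin = "mp"  [terminal]
13. n11.lim = 8  [terminal]
14. n8.hot = "mpk"  [b.fin ++ "k"]
15. n8.mk = false  [g₀.lim > 17]
16. n13.live = 22  [terminal]
17. n12.hot = "qn"  ["qn"]
18. n12.mk = true  [f.live > 21]
19. n7.key = 7  [len(C₁.hot) + 5]
20. n7.lim = 25  [len(C₁.hot) + 23]
21. n7.sig = "ywvq"  [if C₁.mk then S.mk else "u"]
22. n1.key = 12  [g.lim + 18]
23. n1.lim = 11  [S₁.lim * -2 + 61]
24. n1.sig = "nxm"  ["n" ++ C.hot]
25. n0.key = 0  [len(S₁.sig) - 3]
26. n0.lim = 8  [len(S₀.mk) + 6]
27. n0.sig = "ywnxm"  [S₀.mk ++ S₁.sig]

"ywvq"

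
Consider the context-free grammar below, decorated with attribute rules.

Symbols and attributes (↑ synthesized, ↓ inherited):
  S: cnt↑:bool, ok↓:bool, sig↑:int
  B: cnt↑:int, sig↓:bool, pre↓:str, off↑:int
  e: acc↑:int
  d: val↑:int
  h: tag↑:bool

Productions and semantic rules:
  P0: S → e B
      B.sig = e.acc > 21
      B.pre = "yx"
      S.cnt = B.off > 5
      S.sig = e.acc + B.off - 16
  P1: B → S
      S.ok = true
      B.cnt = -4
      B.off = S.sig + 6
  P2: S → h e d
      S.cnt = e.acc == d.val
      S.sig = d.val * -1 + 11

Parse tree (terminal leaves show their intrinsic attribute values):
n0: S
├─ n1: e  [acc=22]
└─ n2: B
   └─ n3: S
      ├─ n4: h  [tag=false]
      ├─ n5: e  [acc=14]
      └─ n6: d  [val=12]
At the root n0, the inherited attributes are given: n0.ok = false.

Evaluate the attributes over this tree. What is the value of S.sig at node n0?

1. n0.ok = false  [given at root]
2. n1.acc = 22  [terminal]
3. n2.sig = true  [e.acc > 21]
4. n2.pre = "yx"  ["yx"]
5. n3.ok = true  [true]
6. n4.tag = false  [terminal]
7. n5.acc = 14  [terminal]
8. n6.val = 12  [terminal]
9. n3.cnt = false  [e.acc == d.val]
10. n3.sig = -1  [d.val * -1 + 11]
11. n2.cnt = -4  [-4]
12. n2.off = 5  [S.sig + 6]
13. n0.cnt = false  [B.off > 5]
14. n0.sig = 11  [e.acc + B.off - 16]

11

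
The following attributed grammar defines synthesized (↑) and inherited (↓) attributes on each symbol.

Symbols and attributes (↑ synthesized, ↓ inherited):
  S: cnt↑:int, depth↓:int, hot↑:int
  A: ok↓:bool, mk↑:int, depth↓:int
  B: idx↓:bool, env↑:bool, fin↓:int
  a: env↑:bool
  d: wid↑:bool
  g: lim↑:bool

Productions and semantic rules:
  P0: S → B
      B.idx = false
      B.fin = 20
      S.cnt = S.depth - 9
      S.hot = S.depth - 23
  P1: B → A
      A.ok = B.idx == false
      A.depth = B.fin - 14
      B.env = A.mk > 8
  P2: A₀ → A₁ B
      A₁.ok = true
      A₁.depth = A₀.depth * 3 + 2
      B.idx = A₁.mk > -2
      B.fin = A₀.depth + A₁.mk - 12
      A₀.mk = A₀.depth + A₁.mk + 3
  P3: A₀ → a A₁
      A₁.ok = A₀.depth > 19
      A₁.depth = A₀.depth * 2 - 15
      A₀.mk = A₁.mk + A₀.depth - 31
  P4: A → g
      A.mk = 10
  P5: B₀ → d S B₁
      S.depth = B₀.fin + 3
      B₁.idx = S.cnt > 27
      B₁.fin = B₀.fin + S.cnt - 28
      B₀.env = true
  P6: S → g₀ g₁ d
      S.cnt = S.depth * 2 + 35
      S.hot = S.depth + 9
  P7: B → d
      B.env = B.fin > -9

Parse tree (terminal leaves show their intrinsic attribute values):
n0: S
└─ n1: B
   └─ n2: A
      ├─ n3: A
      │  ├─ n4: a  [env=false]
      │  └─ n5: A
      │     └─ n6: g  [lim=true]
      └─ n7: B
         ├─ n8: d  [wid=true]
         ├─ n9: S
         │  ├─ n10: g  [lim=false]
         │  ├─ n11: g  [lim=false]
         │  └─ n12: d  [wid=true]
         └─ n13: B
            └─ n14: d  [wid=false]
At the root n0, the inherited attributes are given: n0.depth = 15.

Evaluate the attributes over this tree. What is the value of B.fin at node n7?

-7

1. n0.depth = 15  [given at root]
2. n1.idx = false  [false]
3. n1.fin = 20  [20]
4. n2.ok = true  [B.idx == false]
5. n2.depth = 6  [B.fin - 14]
6. n3.ok = true  [true]
7. n3.depth = 20  [A₀.depth * 3 + 2]
8. n4.env = false  [terminal]
9. n5.ok = true  [A₀.depth > 19]
10. n5.depth = 25  [A₀.depth * 2 - 15]
11. n6.lim = true  [terminal]
12. n5.mk = 10  [10]
13. n3.mk = -1  [A₁.mk + A₀.depth - 31]
14. n7.idx = true  [A₁.mk > -2]
15. n7.fin = -7  [A₀.depth + A₁.mk - 12]
16. n8.wid = true  [terminal]
17. n9.depth = -4  [B₀.fin + 3]
18. n10.lim = false  [terminal]
19. n11.lim = false  [terminal]
20. n12.wid = true  [terminal]
21. n9.cnt = 27  [S.depth * 2 + 35]
22. n9.hot = 5  [S.depth + 9]
23. n13.idx = false  [S.cnt > 27]
24. n13.fin = -8  [B₀.fin + S.cnt - 28]
25. n14.wid = false  [terminal]
26. n13.env = true  [B.fin > -9]
27. n7.env = true  [true]
28. n2.mk = 8  [A₀.depth + A₁.mk + 3]
29. n1.env = false  [A.mk > 8]
30. n0.cnt = 6  [S.depth - 9]
31. n0.hot = -8  [S.depth - 23]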